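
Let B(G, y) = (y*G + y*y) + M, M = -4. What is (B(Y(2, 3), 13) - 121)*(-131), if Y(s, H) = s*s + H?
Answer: -17685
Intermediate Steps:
Y(s, H) = H + s² (Y(s, H) = s² + H = H + s²)
B(G, y) = -4 + y² + G*y (B(G, y) = (y*G + y*y) - 4 = (G*y + y²) - 4 = (y² + G*y) - 4 = -4 + y² + G*y)
(B(Y(2, 3), 13) - 121)*(-131) = ((-4 + 13² + (3 + 2²)*13) - 121)*(-131) = ((-4 + 169 + (3 + 4)*13) - 121)*(-131) = ((-4 + 169 + 7*13) - 121)*(-131) = ((-4 + 169 + 91) - 121)*(-131) = (256 - 121)*(-131) = 135*(-131) = -17685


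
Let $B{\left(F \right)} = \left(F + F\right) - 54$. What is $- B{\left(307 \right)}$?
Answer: $-560$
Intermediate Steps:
$B{\left(F \right)} = -54 + 2 F$ ($B{\left(F \right)} = 2 F - 54 = -54 + 2 F$)
$- B{\left(307 \right)} = - (-54 + 2 \cdot 307) = - (-54 + 614) = \left(-1\right) 560 = -560$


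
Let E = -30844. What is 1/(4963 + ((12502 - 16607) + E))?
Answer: -1/29986 ≈ -3.3349e-5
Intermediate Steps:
1/(4963 + ((12502 - 16607) + E)) = 1/(4963 + ((12502 - 16607) - 30844)) = 1/(4963 + (-4105 - 30844)) = 1/(4963 - 34949) = 1/(-29986) = -1/29986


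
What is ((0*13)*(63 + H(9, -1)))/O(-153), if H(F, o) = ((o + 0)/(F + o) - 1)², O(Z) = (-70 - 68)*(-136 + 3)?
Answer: 0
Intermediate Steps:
O(Z) = 18354 (O(Z) = -138*(-133) = 18354)
H(F, o) = (-1 + o/(F + o))² (H(F, o) = (o/(F + o) - 1)² = (-1 + o/(F + o))²)
((0*13)*(63 + H(9, -1)))/O(-153) = ((0*13)*(63 + 9²/(9 - 1)²))/18354 = (0*(63 + 81/8²))*(1/18354) = (0*(63 + 81*(1/64)))*(1/18354) = (0*(63 + 81/64))*(1/18354) = (0*(4113/64))*(1/18354) = 0*(1/18354) = 0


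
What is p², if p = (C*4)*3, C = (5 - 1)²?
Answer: 36864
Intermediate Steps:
C = 16 (C = 4² = 16)
p = 192 (p = (16*4)*3 = 64*3 = 192)
p² = 192² = 36864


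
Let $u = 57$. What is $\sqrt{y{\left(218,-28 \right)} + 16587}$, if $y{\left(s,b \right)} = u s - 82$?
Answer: $\sqrt{28931} \approx 170.09$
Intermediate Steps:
$y{\left(s,b \right)} = -82 + 57 s$ ($y{\left(s,b \right)} = 57 s - 82 = -82 + 57 s$)
$\sqrt{y{\left(218,-28 \right)} + 16587} = \sqrt{\left(-82 + 57 \cdot 218\right) + 16587} = \sqrt{\left(-82 + 12426\right) + 16587} = \sqrt{12344 + 16587} = \sqrt{28931}$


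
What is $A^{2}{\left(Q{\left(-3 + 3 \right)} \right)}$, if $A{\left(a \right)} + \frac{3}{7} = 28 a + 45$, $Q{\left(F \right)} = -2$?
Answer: $\frac{6400}{49} \approx 130.61$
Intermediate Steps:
$A{\left(a \right)} = \frac{312}{7} + 28 a$ ($A{\left(a \right)} = - \frac{3}{7} + \left(28 a + 45\right) = - \frac{3}{7} + \left(45 + 28 a\right) = \frac{312}{7} + 28 a$)
$A^{2}{\left(Q{\left(-3 + 3 \right)} \right)} = \left(\frac{312}{7} + 28 \left(-2\right)\right)^{2} = \left(\frac{312}{7} - 56\right)^{2} = \left(- \frac{80}{7}\right)^{2} = \frac{6400}{49}$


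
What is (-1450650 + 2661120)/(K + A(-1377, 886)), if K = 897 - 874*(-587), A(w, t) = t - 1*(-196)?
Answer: 1210470/515017 ≈ 2.3503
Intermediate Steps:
A(w, t) = 196 + t (A(w, t) = t + 196 = 196 + t)
K = 513935 (K = 897 + 513038 = 513935)
(-1450650 + 2661120)/(K + A(-1377, 886)) = (-1450650 + 2661120)/(513935 + (196 + 886)) = 1210470/(513935 + 1082) = 1210470/515017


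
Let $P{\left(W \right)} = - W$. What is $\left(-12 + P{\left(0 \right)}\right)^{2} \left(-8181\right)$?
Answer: $-1178064$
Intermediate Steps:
$\left(-12 + P{\left(0 \right)}\right)^{2} \left(-8181\right) = \left(-12 - 0\right)^{2} \left(-8181\right) = \left(-12 + 0\right)^{2} \left(-8181\right) = \left(-12\right)^{2} \left(-8181\right) = 144 \left(-8181\right) = -1178064$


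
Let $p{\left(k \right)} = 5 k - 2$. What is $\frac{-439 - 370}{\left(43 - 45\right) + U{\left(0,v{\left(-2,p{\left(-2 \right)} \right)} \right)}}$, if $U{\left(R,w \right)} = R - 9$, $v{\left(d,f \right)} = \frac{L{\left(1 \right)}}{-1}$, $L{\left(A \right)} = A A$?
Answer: $\frac{809}{11} \approx 73.545$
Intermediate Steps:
$L{\left(A \right)} = A^{2}$
$p{\left(k \right)} = -2 + 5 k$
$v{\left(d,f \right)} = -1$ ($v{\left(d,f \right)} = \frac{1^{2}}{-1} = 1 \left(-1\right) = -1$)
$U{\left(R,w \right)} = -9 + R$
$\frac{-439 - 370}{\left(43 - 45\right) + U{\left(0,v{\left(-2,p{\left(-2 \right)} \right)} \right)}} = \frac{-439 - 370}{\left(43 - 45\right) + \left(-9 + 0\right)} = - \frac{809}{\left(43 - 45\right) - 9} = - \frac{809}{-2 - 9} = - \frac{809}{-11} = \left(-809\right) \left(- \frac{1}{11}\right) = \frac{809}{11}$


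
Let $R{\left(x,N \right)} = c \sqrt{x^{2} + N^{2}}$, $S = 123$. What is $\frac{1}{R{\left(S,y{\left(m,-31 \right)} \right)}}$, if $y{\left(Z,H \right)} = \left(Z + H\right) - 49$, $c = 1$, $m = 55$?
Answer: $\frac{\sqrt{15754}}{15754} \approx 0.0079672$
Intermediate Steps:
$y{\left(Z,H \right)} = -49 + H + Z$ ($y{\left(Z,H \right)} = \left(H + Z\right) - 49 = -49 + H + Z$)
$R{\left(x,N \right)} = \sqrt{N^{2} + x^{2}}$ ($R{\left(x,N \right)} = 1 \sqrt{x^{2} + N^{2}} = 1 \sqrt{N^{2} + x^{2}} = \sqrt{N^{2} + x^{2}}$)
$\frac{1}{R{\left(S,y{\left(m,-31 \right)} \right)}} = \frac{1}{\sqrt{\left(-49 - 31 + 55\right)^{2} + 123^{2}}} = \frac{1}{\sqrt{\left(-25\right)^{2} + 15129}} = \frac{1}{\sqrt{625 + 15129}} = \frac{1}{\sqrt{15754}} = \frac{\sqrt{15754}}{15754}$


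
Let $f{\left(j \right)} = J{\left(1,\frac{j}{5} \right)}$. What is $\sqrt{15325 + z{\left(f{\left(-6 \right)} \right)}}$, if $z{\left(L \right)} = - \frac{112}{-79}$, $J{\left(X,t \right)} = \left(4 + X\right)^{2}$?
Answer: $\frac{\sqrt{95652173}}{79} \approx 123.8$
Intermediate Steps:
$f{\left(j \right)} = 25$ ($f{\left(j \right)} = \left(4 + 1\right)^{2} = 5^{2} = 25$)
$z{\left(L \right)} = \frac{112}{79}$ ($z{\left(L \right)} = \left(-112\right) \left(- \frac{1}{79}\right) = \frac{112}{79}$)
$\sqrt{15325 + z{\left(f{\left(-6 \right)} \right)}} = \sqrt{15325 + \frac{112}{79}} = \sqrt{\frac{1210787}{79}} = \frac{\sqrt{95652173}}{79}$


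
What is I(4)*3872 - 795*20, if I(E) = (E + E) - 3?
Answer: 3460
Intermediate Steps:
I(E) = -3 + 2*E (I(E) = 2*E - 3 = -3 + 2*E)
I(4)*3872 - 795*20 = (-3 + 2*4)*3872 - 795*20 = (-3 + 8)*3872 - 1*15900 = 5*3872 - 15900 = 19360 - 15900 = 3460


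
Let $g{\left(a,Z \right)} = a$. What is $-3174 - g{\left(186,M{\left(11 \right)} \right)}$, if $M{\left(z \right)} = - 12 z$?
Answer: $-3360$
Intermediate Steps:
$-3174 - g{\left(186,M{\left(11 \right)} \right)} = -3174 - 186 = -3360$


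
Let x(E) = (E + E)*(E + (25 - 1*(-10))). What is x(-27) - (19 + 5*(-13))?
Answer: -386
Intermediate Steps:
x(E) = 2*E*(35 + E) (x(E) = (2*E)*(E + (25 + 10)) = (2*E)*(E + 35) = (2*E)*(35 + E) = 2*E*(35 + E))
x(-27) - (19 + 5*(-13)) = 2*(-27)*(35 - 27) - (19 + 5*(-13)) = 2*(-27)*8 - (19 - 65) = -432 - 1*(-46) = -432 + 46 = -386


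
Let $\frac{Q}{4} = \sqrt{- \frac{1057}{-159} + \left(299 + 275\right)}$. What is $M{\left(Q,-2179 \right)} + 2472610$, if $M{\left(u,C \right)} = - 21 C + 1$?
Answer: $2518370$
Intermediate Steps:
$Q = \frac{44 \sqrt{121317}}{159}$ ($Q = 4 \sqrt{- \frac{1057}{-159} + \left(299 + 275\right)} = 4 \sqrt{\left(-1057\right) \left(- \frac{1}{159}\right) + 574} = 4 \sqrt{\frac{1057}{159} + 574} = 4 \sqrt{\frac{92323}{159}} = 4 \frac{11 \sqrt{121317}}{159} = \frac{44 \sqrt{121317}}{159} \approx 96.386$)
$M{\left(u,C \right)} = 1 - 21 C$
$M{\left(Q,-2179 \right)} + 2472610 = \left(1 - -45759\right) + 2472610 = \left(1 + 45759\right) + 2472610 = 45760 + 2472610 = 2518370$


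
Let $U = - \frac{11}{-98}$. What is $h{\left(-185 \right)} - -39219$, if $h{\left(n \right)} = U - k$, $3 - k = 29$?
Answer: $\frac{3846021}{98} \approx 39245.0$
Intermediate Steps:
$U = \frac{11}{98}$ ($U = \left(-11\right) \left(- \frac{1}{98}\right) = \frac{11}{98} \approx 0.11224$)
$k = -26$ ($k = 3 - 29 = -26$)
$h{\left(n \right)} = \frac{2559}{98}$ ($h{\left(n \right)} = \frac{11}{98} - -26 = \frac{11}{98} + 26 = \frac{2559}{98}$)
$h{\left(-185 \right)} - -39219 = \frac{2559}{98} - -39219 = \frac{2559}{98} + 39219 = \frac{3846021}{98}$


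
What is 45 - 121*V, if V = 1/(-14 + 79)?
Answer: 2804/65 ≈ 43.138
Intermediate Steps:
V = 1/65 ≈ 0.015385
45 - 121*V = 45 - 121*1/65 = 45 - 121/65 = 2804/65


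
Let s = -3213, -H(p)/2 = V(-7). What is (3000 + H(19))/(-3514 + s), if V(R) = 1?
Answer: -2998/6727 ≈ -0.44567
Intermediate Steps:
H(p) = -2 (H(p) = -2*1 = -2)
(3000 + H(19))/(-3514 + s) = (3000 - 2)/(-3514 - 3213) = 2998/(-6727) = 2998*(-1/6727) = -2998/6727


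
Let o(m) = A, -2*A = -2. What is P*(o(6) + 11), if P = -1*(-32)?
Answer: 384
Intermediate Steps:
A = 1 (A = -1/2*(-2) = 1)
o(m) = 1
P = 32
P*(o(6) + 11) = 32*(1 + 11) = 32*12 = 384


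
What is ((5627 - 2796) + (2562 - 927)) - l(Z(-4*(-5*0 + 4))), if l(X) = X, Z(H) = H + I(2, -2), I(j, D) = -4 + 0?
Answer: 4486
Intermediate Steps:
I(j, D) = -4
Z(H) = -4 + H (Z(H) = H - 4 = -4 + H)
((5627 - 2796) + (2562 - 927)) - l(Z(-4*(-5*0 + 4))) = ((5627 - 2796) + (2562 - 927)) - (-4 - 4*(-5*0 + 4)) = (2831 + 1635) - (-4 - 4*(0 + 4)) = 4466 - (-4 - 4*4) = 4466 - (-4 - 16) = 4466 - 1*(-20) = 4466 + 20 = 4486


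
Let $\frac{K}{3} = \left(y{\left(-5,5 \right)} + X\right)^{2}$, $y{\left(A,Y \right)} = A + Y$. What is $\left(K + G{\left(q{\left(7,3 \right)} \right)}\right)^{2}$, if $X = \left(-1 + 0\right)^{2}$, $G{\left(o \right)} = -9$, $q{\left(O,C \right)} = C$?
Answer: $36$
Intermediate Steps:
$X = 1$ ($X = \left(-1\right)^{2} = 1$)
$K = 3$ ($K = 3 \left(\left(-5 + 5\right) + 1\right)^{2} = 3 \left(0 + 1\right)^{2} = 3 \cdot 1^{2} = 3 \cdot 1 = 3$)
$\left(K + G{\left(q{\left(7,3 \right)} \right)}\right)^{2} = \left(3 - 9\right)^{2} = \left(-6\right)^{2} = 36$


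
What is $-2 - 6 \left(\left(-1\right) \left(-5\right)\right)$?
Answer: $-32$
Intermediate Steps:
$-2 - 6 \left(\left(-1\right) \left(-5\right)\right) = -2 - 30 = -32$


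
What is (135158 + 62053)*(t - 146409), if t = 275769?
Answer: 25511214960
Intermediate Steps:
(135158 + 62053)*(t - 146409) = (135158 + 62053)*(275769 - 146409) = 197211*129360 = 25511214960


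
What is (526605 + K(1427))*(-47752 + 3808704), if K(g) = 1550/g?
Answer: 2826230884074520/1427 ≈ 1.9805e+12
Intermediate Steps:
(526605 + K(1427))*(-47752 + 3808704) = (526605 + 1550/1427)*(-47752 + 3808704) = (526605 + 1550*(1/1427))*3760952 = (526605 + 1550/1427)*3760952 = (751466885/1427)*3760952 = 2826230884074520/1427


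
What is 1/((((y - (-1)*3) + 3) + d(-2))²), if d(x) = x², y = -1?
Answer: 1/81 ≈ 0.012346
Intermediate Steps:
1/((((y - (-1)*3) + 3) + d(-2))²) = 1/((((-1 - (-1)*3) + 3) + (-2)²)²) = 1/((((-1 - 1*(-3)) + 3) + 4)²) = 1/((((-1 + 3) + 3) + 4)²) = 1/(((2 + 3) + 4)²) = 1/((5 + 4)²) = 1/(9²) = 1/81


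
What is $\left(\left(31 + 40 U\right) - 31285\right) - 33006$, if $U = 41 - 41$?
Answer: $-64260$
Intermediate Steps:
$U = 0$ ($U = 41 - 41 = 0$)
$\left(\left(31 + 40 U\right) - 31285\right) - 33006 = \left(\left(31 + 40 \cdot 0\right) - 31285\right) - 33006 = \left(\left(31 + 0\right) - 31285\right) - 33006 = \left(31 - 31285\right) - 33006 = -31254 - 33006 = -64260$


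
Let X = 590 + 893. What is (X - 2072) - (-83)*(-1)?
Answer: -672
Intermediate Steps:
X = 1483
(X - 2072) - (-83)*(-1) = (1483 - 2072) - (-83)*(-1) = -589 - 1*83 = -589 - 83 = -672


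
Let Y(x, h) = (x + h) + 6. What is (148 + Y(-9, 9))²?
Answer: 23716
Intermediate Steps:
Y(x, h) = 6 + h + x (Y(x, h) = (h + x) + 6 = 6 + h + x)
(148 + Y(-9, 9))² = (148 + (6 + 9 - 9))² = (148 + 6)² = 154² = 23716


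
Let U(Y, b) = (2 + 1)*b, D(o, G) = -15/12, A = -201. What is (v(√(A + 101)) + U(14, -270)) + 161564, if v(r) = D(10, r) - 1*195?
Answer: 642231/4 ≈ 1.6056e+5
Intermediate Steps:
D(o, G) = -5/4 (D(o, G) = -15*1/12 = -5/4)
U(Y, b) = 3*b
v(r) = -785/4 (v(r) = -5/4 - 1*195 = -5/4 - 195 = -785/4)
(v(√(A + 101)) + U(14, -270)) + 161564 = (-785/4 + 3*(-270)) + 161564 = (-785/4 - 810) + 161564 = -4025/4 + 161564 = 642231/4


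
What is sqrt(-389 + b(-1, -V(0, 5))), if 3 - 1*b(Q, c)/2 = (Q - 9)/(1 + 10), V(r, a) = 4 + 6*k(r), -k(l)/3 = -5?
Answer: I*sqrt(46123)/11 ≈ 19.524*I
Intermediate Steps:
k(l) = 15 (k(l) = -3*(-5) = 15)
V(r, a) = 94 (V(r, a) = 4 + 6*15 = 4 + 90 = 94)
b(Q, c) = 84/11 - 2*Q/11 (b(Q, c) = 6 - 2*(Q - 9)/(1 + 10) = 6 - 2*(-9 + Q)/11 = 6 - 2*(-9/11 + Q/11) = 6 + (18/11 - 2*Q/11) = 84/11 - 2*Q/11)
sqrt(-389 + b(-1, -V(0, 5))) = sqrt(-389 + (84/11 - 2/11*(-1))) = sqrt(-389 + (84/11 + 2/11)) = sqrt(-389 + 86/11) = sqrt(-4193/11) = I*sqrt(46123)/11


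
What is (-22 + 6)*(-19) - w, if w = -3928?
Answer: 4232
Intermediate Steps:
(-22 + 6)*(-19) - w = (-22 + 6)*(-19) - 1*(-3928) = -16*(-19) + 3928 = 304 + 3928 = 4232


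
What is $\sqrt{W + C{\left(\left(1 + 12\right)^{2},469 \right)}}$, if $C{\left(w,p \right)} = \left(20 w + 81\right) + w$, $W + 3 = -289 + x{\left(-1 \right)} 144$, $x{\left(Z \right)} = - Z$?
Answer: $\sqrt{3482} \approx 59.008$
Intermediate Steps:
$W = -148$ ($W = -3 - \left(289 - \left(-1\right) \left(-1\right) 144\right) = -3 + \left(-289 + 1 \cdot 144\right) = -3 + \left(-289 + 144\right) = -3 - 145 = -148$)
$C{\left(w,p \right)} = 81 + 21 w$ ($C{\left(w,p \right)} = \left(81 + 20 w\right) + w = 81 + 21 w$)
$\sqrt{W + C{\left(\left(1 + 12\right)^{2},469 \right)}} = \sqrt{-148 + \left(81 + 21 \left(1 + 12\right)^{2}\right)} = \sqrt{-148 + \left(81 + 21 \cdot 13^{2}\right)} = \sqrt{-148 + \left(81 + 21 \cdot 169\right)} = \sqrt{-148 + \left(81 + 3549\right)} = \sqrt{-148 + 3630} = \sqrt{3482}$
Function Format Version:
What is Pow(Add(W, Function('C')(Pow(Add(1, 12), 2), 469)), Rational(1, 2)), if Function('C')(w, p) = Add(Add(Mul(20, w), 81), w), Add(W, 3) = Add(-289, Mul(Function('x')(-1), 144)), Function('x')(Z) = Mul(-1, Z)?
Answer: Pow(3482, Rational(1, 2)) ≈ 59.008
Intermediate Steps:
W = -148 (W = Add(-3, Add(-289, Mul(Mul(-1, -1), 144))) = Add(-3, Add(-289, Mul(1, 144))) = Add(-3, Add(-289, 144)) = Add(-3, -145) = -148)
Function('C')(w, p) = Add(81, Mul(21, w)) (Function('C')(w, p) = Add(Add(81, Mul(20, w)), w) = Add(81, Mul(21, w)))
Pow(Add(W, Function('C')(Pow(Add(1, 12), 2), 469)), Rational(1, 2)) = Pow(Add(-148, Add(81, Mul(21, Pow(Add(1, 12), 2)))), Rational(1, 2)) = Pow(Add(-148, Add(81, Mul(21, Pow(13, 2)))), Rational(1, 2)) = Pow(Add(-148, Add(81, Mul(21, 169))), Rational(1, 2)) = Pow(Add(-148, Add(81, 3549)), Rational(1, 2)) = Pow(Add(-148, 3630), Rational(1, 2)) = Pow(3482, Rational(1, 2))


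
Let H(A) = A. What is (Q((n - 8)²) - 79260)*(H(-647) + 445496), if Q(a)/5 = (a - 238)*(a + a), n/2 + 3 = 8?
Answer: -39422518380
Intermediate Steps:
n = 10 (n = -6 + 2*8 = -6 + 16 = 10)
Q(a) = 10*a*(-238 + a) (Q(a) = 5*((a - 238)*(a + a)) = 5*((-238 + a)*(2*a)) = 5*(2*a*(-238 + a)) = 10*a*(-238 + a))
(Q((n - 8)²) - 79260)*(H(-647) + 445496) = (10*(10 - 8)²*(-238 + (10 - 8)²) - 79260)*(-647 + 445496) = (10*2²*(-238 + 2²) - 79260)*444849 = (10*4*(-238 + 4) - 79260)*444849 = (10*4*(-234) - 79260)*444849 = (-9360 - 79260)*444849 = -88620*444849 = -39422518380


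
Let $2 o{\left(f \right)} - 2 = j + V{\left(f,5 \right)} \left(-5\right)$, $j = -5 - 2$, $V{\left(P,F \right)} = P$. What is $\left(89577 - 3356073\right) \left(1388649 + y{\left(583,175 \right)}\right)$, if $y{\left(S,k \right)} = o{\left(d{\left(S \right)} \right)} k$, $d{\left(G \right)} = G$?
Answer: $-3701426675904$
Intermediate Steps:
$j = -7$
$o{\left(f \right)} = - \frac{5}{2} - \frac{5 f}{2}$ ($o{\left(f \right)} = 1 + \frac{-7 + f \left(-5\right)}{2} = 1 + \frac{-7 - 5 f}{2} = 1 - \left(\frac{7}{2} + \frac{5 f}{2}\right) = - \frac{5}{2} - \frac{5 f}{2}$)
$y{\left(S,k \right)} = k \left(- \frac{5}{2} - \frac{5 S}{2}\right)$ ($y{\left(S,k \right)} = \left(- \frac{5}{2} - \frac{5 S}{2}\right) k = k \left(- \frac{5}{2} - \frac{5 S}{2}\right)$)
$\left(89577 - 3356073\right) \left(1388649 + y{\left(583,175 \right)}\right) = \left(89577 - 3356073\right) \left(1388649 - \frac{875 \left(1 + 583\right)}{2}\right) = - 3266496 \left(1388649 - \frac{875}{2} \cdot 584\right) = - 3266496 \left(1388649 - 255500\right) = \left(-3266496\right) 1133149 = -3701426675904$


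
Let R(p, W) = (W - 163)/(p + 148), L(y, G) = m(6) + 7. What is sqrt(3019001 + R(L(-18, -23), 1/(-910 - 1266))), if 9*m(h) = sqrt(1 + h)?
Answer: sqrt(311583980592846 + 223357769984*sqrt(7))/(272*sqrt(1395 + sqrt(7))) ≈ 1737.5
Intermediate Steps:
m(h) = sqrt(1 + h)/9
L(y, G) = 7 + sqrt(7)/9 (L(y, G) = sqrt(1 + 6)/9 + 7 = sqrt(7)/9 + 7 = 7 + sqrt(7)/9)
R(p, W) = (-163 + W)/(148 + p)
sqrt(3019001 + R(L(-18, -23), 1/(-910 - 1266))) = sqrt(3019001 + (-163 + 1/(-910 - 1266))/(148 + (7 + sqrt(7)/9))) = sqrt(3019001 + (-163 + 1/(-2176))/(155 + sqrt(7)/9)) = sqrt(3019001 + (-163 - 1/2176)/(155 + sqrt(7)/9)) = sqrt(3019001 - 354689/2176/(155 + sqrt(7)/9)) = sqrt(3019001 - 354689/(2176*(155 + sqrt(7)/9)))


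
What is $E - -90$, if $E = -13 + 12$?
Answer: $89$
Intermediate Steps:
$E = -1$
$E - -90 = -1 - -90 = -1 + 90 = 89$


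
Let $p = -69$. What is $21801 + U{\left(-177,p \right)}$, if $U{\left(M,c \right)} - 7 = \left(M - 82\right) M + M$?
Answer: $67474$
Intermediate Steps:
$U{\left(M,c \right)} = 7 + M + M \left(-82 + M\right)$ ($U{\left(M,c \right)} = 7 + \left(\left(M - 82\right) M + M\right) = 7 + \left(\left(-82 + M\right) M + M\right) = 7 + \left(M \left(-82 + M\right) + M\right) = 7 + \left(M + M \left(-82 + M\right)\right) = 7 + M + M \left(-82 + M\right)$)
$21801 + U{\left(-177,p \right)} = 21801 + \left(7 + \left(-177\right)^{2} - -14337\right) = 21801 + \left(7 + 31329 + 14337\right) = 21801 + 45673 = 67474$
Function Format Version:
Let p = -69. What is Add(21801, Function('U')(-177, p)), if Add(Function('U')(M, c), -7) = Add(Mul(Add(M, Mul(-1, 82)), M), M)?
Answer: 67474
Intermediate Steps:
Function('U')(M, c) = Add(7, M, Mul(M, Add(-82, M))) (Function('U')(M, c) = Add(7, Add(Mul(Add(M, Mul(-1, 82)), M), M)) = Add(7, Add(Mul(Add(M, -82), M), M)) = Add(7, Add(Mul(Add(-82, M), M), M)) = Add(7, Add(Mul(M, Add(-82, M)), M)) = Add(7, Add(M, Mul(M, Add(-82, M)))) = Add(7, M, Mul(M, Add(-82, M))))
Add(21801, Function('U')(-177, p)) = Add(21801, Add(7, Pow(-177, 2), Mul(-81, -177))) = Add(21801, Add(7, 31329, 14337)) = Add(21801, 45673) = 67474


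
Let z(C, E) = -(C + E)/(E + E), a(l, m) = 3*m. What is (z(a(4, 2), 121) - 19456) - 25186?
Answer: -10803491/242 ≈ -44643.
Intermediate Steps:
z(C, E) = -(C + E)/(2*E)
(z(a(4, 2), 121) - 19456) - 25186 = ((½)*(-3*2 - 1*121)/121 - 19456) - 25186 = ((½)*(1/121)*(-1*6 - 121) - 19456) - 25186 = ((½)*(1/121)*(-6 - 121) - 19456) - 25186 = ((½)*(1/121)*(-127) - 19456) - 25186 = (-127/242 - 19456) - 25186 = -4708479/242 - 25186 = -10803491/242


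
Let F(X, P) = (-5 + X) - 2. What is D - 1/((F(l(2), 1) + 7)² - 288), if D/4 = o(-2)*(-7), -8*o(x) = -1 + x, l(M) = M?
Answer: -2981/284 ≈ -10.496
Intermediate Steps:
o(x) = ⅛ - x/8 (o(x) = -(-1 + x)/8 = ⅛ - x/8)
F(X, P) = -7 + X
D = -21/2 (D = 4*((⅛ - ⅛*(-2))*(-7)) = 4*((⅛ + ¼)*(-7)) = 4*((3/8)*(-7)) = 4*(-21/8) = -21/2 ≈ -10.500)
D - 1/((F(l(2), 1) + 7)² - 288) = -21/2 - 1/(((-7 + 2) + 7)² - 288) = -21/2 - 1/((-5 + 7)² - 288) = -21/2 - 1/(2² - 288) = -21/2 - 1/(4 - 288) = -21/2 - 1/(-284) = -21/2 - 1*(-1/284) = -21/2 + 1/284 = -2981/284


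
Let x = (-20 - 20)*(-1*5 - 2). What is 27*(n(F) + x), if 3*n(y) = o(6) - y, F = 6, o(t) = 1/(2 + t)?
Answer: 60057/8 ≈ 7507.1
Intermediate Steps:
n(y) = 1/24 - y/3 (n(y) = (1/(2 + 6) - y)/3 = (1/8 - y)/3 = 1/24 - y/3)
x = 280 (x = -40*(-5 - 2) = -40*(-7) = 280)
27*(n(F) + x) = 27*((1/24 - 1/3*6) + 280) = 27*((1/24 - 2) + 280) = 27*(-47/24 + 280) = 27*(6673/24) = 60057/8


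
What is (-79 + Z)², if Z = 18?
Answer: 3721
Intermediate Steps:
(-79 + Z)² = (-79 + 18)² = (-61)² = 3721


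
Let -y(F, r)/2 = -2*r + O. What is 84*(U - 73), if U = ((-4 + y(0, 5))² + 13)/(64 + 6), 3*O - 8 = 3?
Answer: -90394/15 ≈ -6026.3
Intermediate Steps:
O = 11/3 (O = 8/3 + (⅓)*3 = 8/3 + 1 = 11/3 ≈ 3.6667)
y(F, r) = -22/3 + 4*r (y(F, r) = -2*(-2*r + 11/3) = -2*(11/3 - 2*r) = -22/3 + 4*r)
U = 793/630 (U = ((-4 + (-22/3 + 4*5))² + 13)/(64 + 6) = ((-4 + (-22/3 + 20))² + 13)/70 = ((-4 + 38/3)² + 13)*(1/70) = ((26/3)² + 13)*(1/70) = (676/9 + 13)*(1/70) = (793/9)*(1/70) = 793/630 ≈ 1.2587)
84*(U - 73) = 84*(793/630 - 73) = 84*(-45197/630) = -90394/15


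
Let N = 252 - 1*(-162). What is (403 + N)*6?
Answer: 4902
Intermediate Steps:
N = 414 (N = 252 + 162 = 414)
(403 + N)*6 = (403 + 414)*6 = 817*6 = 4902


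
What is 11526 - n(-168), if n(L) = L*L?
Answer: -16698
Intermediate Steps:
n(L) = L²
11526 - n(-168) = 11526 - 1*(-168)² = 11526 - 1*28224 = 11526 - 28224 = -16698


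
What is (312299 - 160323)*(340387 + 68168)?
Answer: 62090554680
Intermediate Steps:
(312299 - 160323)*(340387 + 68168) = 151976*408555 = 62090554680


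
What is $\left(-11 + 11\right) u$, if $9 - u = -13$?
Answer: $0$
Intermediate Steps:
$u = 22$ ($u = 9 - -13 = 9 + 13 = 22$)
$\left(-11 + 11\right) u = \left(-11 + 11\right) 22 = 0 \cdot 22 = 0$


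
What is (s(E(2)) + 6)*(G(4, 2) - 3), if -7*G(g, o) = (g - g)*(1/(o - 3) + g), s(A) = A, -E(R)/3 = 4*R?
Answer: 54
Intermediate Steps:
E(R) = -12*R
G(g, o) = 0 (G(g, o) = -(g - g)*(1/(o - 3) + g)/7 = -0*(1/(-3 + o) + g) = -0*(g + 1/(-3 + o)) = -⅐*0 = 0)
(s(E(2)) + 6)*(G(4, 2) - 3) = (-12*2 + 6)*(0 - 3) = (-24 + 6)*(-3) = -18*(-3) = 54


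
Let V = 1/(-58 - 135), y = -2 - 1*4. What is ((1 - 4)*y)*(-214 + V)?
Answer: -743454/193 ≈ -3852.1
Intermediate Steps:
y = -6 (y = -2 - 4 = -6)
V = -1/193 (V = 1/(-193) = -1/193 ≈ -0.0051813)
((1 - 4)*y)*(-214 + V) = ((1 - 4)*(-6))*(-214 - 1/193) = -3*(-6)*(-41303/193) = 18*(-41303/193) = -743454/193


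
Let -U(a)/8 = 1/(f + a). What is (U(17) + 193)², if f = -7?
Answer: 923521/25 ≈ 36941.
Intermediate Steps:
U(a) = -8/(-7 + a)
(U(17) + 193)² = (-8/(-7 + 17) + 193)² = (-8/10 + 193)² = (-8*⅒ + 193)² = (-⅘ + 193)² = (961/5)² = 923521/25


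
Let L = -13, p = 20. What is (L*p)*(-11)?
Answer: 2860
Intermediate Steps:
(L*p)*(-11) = -13*20*(-11) = -260*(-11) = 2860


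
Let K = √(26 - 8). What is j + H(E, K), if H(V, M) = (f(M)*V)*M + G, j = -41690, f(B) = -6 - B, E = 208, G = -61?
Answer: -45495 - 3744*√2 ≈ -50790.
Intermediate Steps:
K = 3*√2 (K = √18 = 3*√2 ≈ 4.2426)
H(V, M) = -61 + M*V*(-6 - M) (H(V, M) = ((-6 - M)*V)*M - 61 = (V*(-6 - M))*M - 61 = M*V*(-6 - M) - 61 = -61 + M*V*(-6 - M))
j + H(E, K) = -41690 + (-61 - 1*3*√2*208*(6 + 3*√2)) = -41690 + (-61 - 624*√2*(6 + 3*√2)) = -41751 - 624*√2*(6 + 3*√2)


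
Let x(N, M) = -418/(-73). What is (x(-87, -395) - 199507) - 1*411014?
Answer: -44567615/73 ≈ -6.1052e+5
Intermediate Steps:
x(N, M) = 418/73 (x(N, M) = -418*(-1/73) = 418/73)
(x(-87, -395) - 199507) - 1*411014 = (418/73 - 199507) - 1*411014 = -14563593/73 - 411014 = -44567615/73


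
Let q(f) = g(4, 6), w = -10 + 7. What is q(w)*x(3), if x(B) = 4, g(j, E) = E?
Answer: 24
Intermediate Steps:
w = -3
q(f) = 6
q(w)*x(3) = 6*4 = 24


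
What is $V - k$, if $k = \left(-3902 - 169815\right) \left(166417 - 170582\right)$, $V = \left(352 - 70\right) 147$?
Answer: $-723489851$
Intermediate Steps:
$V = 41454$ ($V = 282 \cdot 147 = 41454$)
$k = 723531305$ ($k = \left(-173717\right) \left(-4165\right) = 723531305$)
$V - k = 41454 - 723531305 = -723489851$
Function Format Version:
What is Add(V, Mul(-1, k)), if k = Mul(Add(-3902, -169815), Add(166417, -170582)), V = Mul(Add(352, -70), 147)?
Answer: -723489851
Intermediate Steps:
V = 41454 (V = Mul(282, 147) = 41454)
k = 723531305 (k = Mul(-173717, -4165) = 723531305)
Add(V, Mul(-1, k)) = Add(41454, Mul(-1, 723531305)) = Add(41454, -723531305) = -723489851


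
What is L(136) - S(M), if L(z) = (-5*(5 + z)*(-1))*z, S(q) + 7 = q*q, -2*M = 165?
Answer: 356323/4 ≈ 89081.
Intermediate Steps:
M = -165/2 (M = -½*165 = -165/2 ≈ -82.500)
S(q) = -7 + q² (S(q) = -7 + q*q = -7 + q²)
L(z) = z*(25 + 5*z) (L(z) = (-5*(-5 - z))*z = (25 + 5*z)*z = z*(25 + 5*z))
L(136) - S(M) = 5*136*(5 + 136) - (-7 + (-165/2)²) = 5*136*141 - (-7 + 27225/4) = 95880 - 1*27197/4 = 95880 - 27197/4 = 356323/4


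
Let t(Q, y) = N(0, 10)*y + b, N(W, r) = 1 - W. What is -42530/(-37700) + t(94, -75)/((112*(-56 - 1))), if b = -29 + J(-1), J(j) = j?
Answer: 655881/573040 ≈ 1.1446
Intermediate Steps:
b = -30 (b = -29 - 1 = -30)
t(Q, y) = -30 + y (t(Q, y) = (1 - 1*0)*y - 30 = (1 + 0)*y - 30 = 1*y - 30 = y - 30 = -30 + y)
-42530/(-37700) + t(94, -75)/((112*(-56 - 1))) = -42530/(-37700) + (-30 - 75)/((112*(-56 - 1))) = -42530*(-1/37700) - 105/(112*(-57)) = 4253/3770 - 105/(-6384) = 4253/3770 - 105*(-1/6384) = 4253/3770 + 5/304 = 655881/573040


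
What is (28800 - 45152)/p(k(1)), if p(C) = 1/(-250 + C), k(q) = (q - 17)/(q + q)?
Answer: 4218816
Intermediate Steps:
k(q) = (-17 + q)/(2*q) (k(q) = (-17 + q)/((2*q)) = (-17 + q)*(1/(2*q)) = (-17 + q)/(2*q))
(28800 - 45152)/p(k(1)) = (28800 - 45152)/(1/(-250 + (½)*(-17 + 1)/1)) = -16352/(1/(-250 + (½)*1*(-16))) = -16352/(1/(-250 - 8)) = -16352/(1/(-258)) = -16352/(-1/258) = -16352*(-258) = 4218816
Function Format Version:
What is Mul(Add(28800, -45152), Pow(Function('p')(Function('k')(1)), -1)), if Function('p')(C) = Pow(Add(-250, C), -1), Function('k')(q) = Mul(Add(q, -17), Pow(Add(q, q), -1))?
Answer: 4218816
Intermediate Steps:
Function('k')(q) = Mul(Rational(1, 2), Pow(q, -1), Add(-17, q)) (Function('k')(q) = Mul(Add(-17, q), Pow(Mul(2, q), -1)) = Mul(Add(-17, q), Mul(Rational(1, 2), Pow(q, -1))) = Mul(Rational(1, 2), Pow(q, -1), Add(-17, q)))
Mul(Add(28800, -45152), Pow(Function('p')(Function('k')(1)), -1)) = Mul(Add(28800, -45152), Pow(Pow(Add(-250, Mul(Rational(1, 2), Pow(1, -1), Add(-17, 1))), -1), -1)) = Mul(-16352, Pow(Pow(Add(-250, Mul(Rational(1, 2), 1, -16)), -1), -1)) = Mul(-16352, Pow(Pow(Add(-250, -8), -1), -1)) = Mul(-16352, Pow(Pow(-258, -1), -1)) = Mul(-16352, Pow(Rational(-1, 258), -1)) = Mul(-16352, -258) = 4218816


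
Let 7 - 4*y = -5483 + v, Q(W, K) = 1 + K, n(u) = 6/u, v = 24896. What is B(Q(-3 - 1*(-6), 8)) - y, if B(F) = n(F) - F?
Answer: 29059/6 ≈ 4843.2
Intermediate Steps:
B(F) = -F + 6/F (B(F) = 6/F - F = -F + 6/F)
y = -9703/2 (y = 7/4 - (-5483 + 24896)/4 = 7/4 - 1/4*19413 = 7/4 - 19413/4 = -9703/2 ≈ -4851.5)
B(Q(-3 - 1*(-6), 8)) - y = (-(1 + 8) + 6/(1 + 8)) - 1*(-9703/2) = (-1*9 + 6/9) + 9703/2 = (-9 + 6*(1/9)) + 9703/2 = (-9 + 2/3) + 9703/2 = -25/3 + 9703/2 = 29059/6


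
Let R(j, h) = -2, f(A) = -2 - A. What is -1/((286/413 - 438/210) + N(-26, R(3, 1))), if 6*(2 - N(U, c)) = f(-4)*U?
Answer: -885/8207 ≈ -0.10783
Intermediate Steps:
N(U, c) = 2 - U/3 (N(U, c) = 2 - (-2 - 1*(-4))*U/6 = 2 - (-2 + 4)*U/6 = 2 - U/3)
-1/((286/413 - 438/210) + N(-26, R(3, 1))) = -1/((286/413 - 438/210) + (2 - ⅓*(-26))) = -1/((286*(1/413) - 438*1/210) + (2 + 26/3)) = -1/((286/413 - 73/35) + 32/3) = -1/(-411/295 + 32/3) = -1/8207/885 = -1*885/8207 = -885/8207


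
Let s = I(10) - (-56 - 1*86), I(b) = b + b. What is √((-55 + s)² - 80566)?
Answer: I*√69117 ≈ 262.9*I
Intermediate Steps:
I(b) = 2*b
s = 162 (s = 2*10 - (-56 - 1*86) = 20 - (-56 - 86) = 20 - 1*(-142) = 20 + 142 = 162)
√((-55 + s)² - 80566) = √((-55 + 162)² - 80566) = √(107² - 80566) = √(11449 - 80566) = √(-69117) = I*√69117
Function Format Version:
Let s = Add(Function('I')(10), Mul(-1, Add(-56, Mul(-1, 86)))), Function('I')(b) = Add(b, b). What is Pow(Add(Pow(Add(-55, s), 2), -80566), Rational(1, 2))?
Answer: Mul(I, Pow(69117, Rational(1, 2))) ≈ Mul(262.90, I)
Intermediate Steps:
Function('I')(b) = Mul(2, b)
s = 162 (s = Add(Mul(2, 10), Mul(-1, Add(-56, Mul(-1, 86)))) = Add(20, Mul(-1, Add(-56, -86))) = Add(20, Mul(-1, -142)) = Add(20, 142) = 162)
Pow(Add(Pow(Add(-55, s), 2), -80566), Rational(1, 2)) = Pow(Add(Pow(Add(-55, 162), 2), -80566), Rational(1, 2)) = Pow(Add(Pow(107, 2), -80566), Rational(1, 2)) = Pow(Add(11449, -80566), Rational(1, 2)) = Pow(-69117, Rational(1, 2)) = Mul(I, Pow(69117, Rational(1, 2)))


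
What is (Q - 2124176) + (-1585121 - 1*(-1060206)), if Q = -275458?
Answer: -2924549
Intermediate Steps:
(Q - 2124176) + (-1585121 - 1*(-1060206)) = (-275458 - 2124176) + (-1585121 - 1*(-1060206)) = -2399634 + (-1585121 + 1060206) = -2399634 - 524915 = -2924549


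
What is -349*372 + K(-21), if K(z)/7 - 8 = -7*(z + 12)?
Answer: -129331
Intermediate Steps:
K(z) = -532 - 49*z (K(z) = 56 + 7*(-7*(z + 12)) = 56 + 7*(-7*(12 + z)) = 56 + 7*(-84 - 7*z) = 56 + (-588 - 49*z) = -532 - 49*z)
-349*372 + K(-21) = -349*372 + (-532 - 49*(-21)) = -129828 + (-532 + 1029) = -129828 + 497 = -129331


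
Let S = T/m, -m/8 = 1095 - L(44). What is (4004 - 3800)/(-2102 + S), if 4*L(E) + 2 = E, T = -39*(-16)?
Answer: -73746/759899 ≈ -0.097047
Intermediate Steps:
T = 624
L(E) = -½ + E/4
m = -8676 (m = -8*(1095 - (-½ + (¼)*44)) = -8*(1095 - (-½ + 11)) = -8*(1095 - 1*21/2) = -8*(1095 - 21/2) = -8*2169/2 = -8676)
S = -52/723 (S = 624/(-8676) = 624*(-1/8676) = -52/723 ≈ -0.071923)
(4004 - 3800)/(-2102 + S) = (4004 - 3800)/(-2102 - 52/723) = 204/(-1519798/723) = 204*(-723/1519798) = -73746/759899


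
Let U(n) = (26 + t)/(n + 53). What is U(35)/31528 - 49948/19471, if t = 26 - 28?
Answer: -17322307571/6752698568 ≈ -2.5652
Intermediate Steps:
t = -2
U(n) = 24/(53 + n) (U(n) = (26 - 2)/(n + 53) = 24/(53 + n))
U(35)/31528 - 49948/19471 = (24/(53 + 35))/31528 - 49948/19471 = (24/88)*(1/31528) - 49948*1/19471 = (24*(1/88))*(1/31528) - 49948/19471 = (3/11)*(1/31528) - 49948/19471 = 3/346808 - 49948/19471 = -17322307571/6752698568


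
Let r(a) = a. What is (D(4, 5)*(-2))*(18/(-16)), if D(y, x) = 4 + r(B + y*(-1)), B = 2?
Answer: 9/2 ≈ 4.5000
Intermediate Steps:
D(y, x) = 6 - y (D(y, x) = 4 + (2 + y*(-1)) = 4 + (2 - y) = 6 - y)
(D(4, 5)*(-2))*(18/(-16)) = ((6 - 1*4)*(-2))*(18/(-16)) = ((6 - 4)*(-2))*(18*(-1/16)) = (2*(-2))*(-9/8) = -4*(-9/8) = 9/2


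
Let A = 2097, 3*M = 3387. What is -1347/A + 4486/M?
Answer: 2628793/789171 ≈ 3.3311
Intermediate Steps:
M = 1129 (M = (⅓)*3387 = 1129)
-1347/A + 4486/M = -1347/2097 + 4486/1129 = -1347*1/2097 + 4486*(1/1129) = -449/699 + 4486/1129 = 2628793/789171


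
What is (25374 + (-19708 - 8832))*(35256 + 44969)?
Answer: -253992350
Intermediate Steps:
(25374 + (-19708 - 8832))*(35256 + 44969) = (25374 - 28540)*80225 = -3166*80225 = -253992350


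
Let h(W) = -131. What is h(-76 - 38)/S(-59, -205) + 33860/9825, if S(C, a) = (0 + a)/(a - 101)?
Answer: -15476146/80565 ≈ -192.10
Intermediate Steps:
S(C, a) = a/(-101 + a)
h(-76 - 38)/S(-59, -205) + 33860/9825 = -131/((-205/(-101 - 205))) + 33860/9825 = -131/((-205/(-306))) + 33860*(1/9825) = -131/((-205*(-1/306))) + 6772/1965 = -131/205/306 + 6772/1965 = -131*306/205 + 6772/1965 = -40086/205 + 6772/1965 = -15476146/80565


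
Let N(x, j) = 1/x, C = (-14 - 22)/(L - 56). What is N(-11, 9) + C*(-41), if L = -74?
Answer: -8183/715 ≈ -11.445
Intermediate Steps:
C = 18/65 (C = (-14 - 22)/(-74 - 56) = -36/(-130) = -36*(-1/130) = 18/65 ≈ 0.27692)
N(-11, 9) + C*(-41) = 1/(-11) + (18/65)*(-41) = -1/11 - 738/65 = -8183/715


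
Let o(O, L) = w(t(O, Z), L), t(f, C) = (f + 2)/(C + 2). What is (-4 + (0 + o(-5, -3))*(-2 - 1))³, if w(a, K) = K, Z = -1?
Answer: 125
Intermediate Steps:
t(f, C) = (2 + f)/(2 + C)
o(O, L) = L
(-4 + (0 + o(-5, -3))*(-2 - 1))³ = (-4 + (0 - 3)*(-2 - 1))³ = (-4 - 3*(-3))³ = (-4 + 9)³ = 5³ = 125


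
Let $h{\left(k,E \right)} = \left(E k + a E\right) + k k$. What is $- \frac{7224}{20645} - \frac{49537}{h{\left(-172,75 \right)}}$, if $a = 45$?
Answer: $- \frac{1167597581}{414118055} \approx -2.8195$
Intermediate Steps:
$h{\left(k,E \right)} = k^{2} + 45 E + E k$ ($h{\left(k,E \right)} = \left(E k + 45 E\right) + k k = \left(45 E + E k\right) + k^{2} = k^{2} + 45 E + E k$)
$- \frac{7224}{20645} - \frac{49537}{h{\left(-172,75 \right)}} = - \frac{7224}{20645} - \frac{49537}{\left(-172\right)^{2} + 45 \cdot 75 + 75 \left(-172\right)} = \left(-7224\right) \frac{1}{20645} - \frac{49537}{29584 + 3375 - 12900} = - \frac{7224}{20645} - \frac{49537}{20059} = - \frac{1167597581}{414118055}$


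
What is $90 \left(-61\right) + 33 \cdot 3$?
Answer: $-5391$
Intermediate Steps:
$90 \left(-61\right) + 33 \cdot 3 = -5490 + 99 = -5391$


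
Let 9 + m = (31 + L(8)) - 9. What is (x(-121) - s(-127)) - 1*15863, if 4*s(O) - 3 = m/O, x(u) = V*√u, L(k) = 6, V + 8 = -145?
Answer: -4029383/254 - 1683*I ≈ -15864.0 - 1683.0*I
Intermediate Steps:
V = -153 (V = -8 - 145 = -153)
x(u) = -153*√u
m = 19 (m = -9 + ((31 + 6) - 9) = -9 + (37 - 9) = -9 + 28 = 19)
s(O) = ¾ + 19/(4*O) (s(O) = ¾ + (19/O)/4 = ¾ + 19/(4*O))
(x(-121) - s(-127)) - 1*15863 = (-1683*I - (19 + 3*(-127))/(4*(-127))) - 1*15863 = (-1683*I - (-1)*(19 - 381)/(4*127)) - 15863 = (-1683*I - (-1)*(-362)/(4*127)) - 15863 = (-1683*I - 1*181/254) - 15863 = (-1683*I - 181/254) - 15863 = (-181/254 - 1683*I) - 15863 = -4029383/254 - 1683*I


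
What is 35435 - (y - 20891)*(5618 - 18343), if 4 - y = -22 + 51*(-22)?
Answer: -251194240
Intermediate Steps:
y = 1148 (y = 4 - (-22 + 51*(-22)) = 4 - (-22 - 1122) = 4 - 1*(-1144) = 4 + 1144 = 1148)
35435 - (y - 20891)*(5618 - 18343) = 35435 - (1148 - 20891)*(5618 - 18343) = 35435 - (-19743)*(-12725) = 35435 - 1*251229675 = 35435 - 251229675 = -251194240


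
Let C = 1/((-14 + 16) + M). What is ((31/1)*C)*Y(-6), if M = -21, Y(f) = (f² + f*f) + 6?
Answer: -2418/19 ≈ -127.26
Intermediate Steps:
Y(f) = 6 + 2*f² (Y(f) = (f² + f²) + 6 = 2*f² + 6 = 6 + 2*f²)
C = -1/19 (C = 1/((-14 + 16) - 21) = 1/(2 - 21) = 1/(-19) = -1/19 ≈ -0.052632)
((31/1)*C)*Y(-6) = ((31/1)*(-1/19))*(6 + 2*(-6)²) = ((31*1)*(-1/19))*(6 + 2*36) = (31*(-1/19))*(6 + 72) = -31/19*78 = -2418/19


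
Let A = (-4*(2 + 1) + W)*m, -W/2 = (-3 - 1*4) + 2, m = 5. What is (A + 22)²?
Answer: 144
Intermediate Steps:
W = 10 (W = -2*((-3 - 1*4) + 2) = -2*((-3 - 4) + 2) = -2*(-7 + 2) = -2*(-5) = 10)
A = -10 (A = (-4*(2 + 1) + 10)*5 = (-4*3 + 10)*5 = (-12 + 10)*5 = -2*5 = -10)
(A + 22)² = (-10 + 22)² = 12² = 144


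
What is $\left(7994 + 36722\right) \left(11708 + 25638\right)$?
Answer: $1669963736$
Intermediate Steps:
$\left(7994 + 36722\right) \left(11708 + 25638\right) = 44716 \cdot 37346 = 1669963736$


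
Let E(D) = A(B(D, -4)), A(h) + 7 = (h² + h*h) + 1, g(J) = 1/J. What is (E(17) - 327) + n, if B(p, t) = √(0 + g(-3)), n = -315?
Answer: -1946/3 ≈ -648.67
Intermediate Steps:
B(p, t) = I*√3/3 (B(p, t) = √(0 + 1/(-3)) = √(0 - ⅓) = √(-⅓) = I*√3/3)
A(h) = -6 + 2*h² (A(h) = -7 + ((h² + h*h) + 1) = -7 + ((h² + h²) + 1) = -7 + (2*h² + 1) = -7 + (1 + 2*h²) = -6 + 2*h²)
E(D) = -20/3 (E(D) = -6 + 2*(I*√3/3)² = -6 + 2*(-⅓) = -6 - ⅔ = -20/3)
(E(17) - 327) + n = (-20/3 - 327) - 315 = -1001/3 - 315 = -1946/3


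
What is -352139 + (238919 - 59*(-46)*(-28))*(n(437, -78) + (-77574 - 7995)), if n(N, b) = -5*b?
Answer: -13878311072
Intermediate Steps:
-352139 + (238919 - 59*(-46)*(-28))*(n(437, -78) + (-77574 - 7995)) = -352139 + (238919 - 59*(-46)*(-28))*(-5*(-78) + (-77574 - 7995)) = -352139 + (238919 + 2714*(-28))*(390 - 85569) = -352139 + (238919 - 75992)*(-85179) = -352139 + 162927*(-85179) = -352139 - 13877958933 = -13878311072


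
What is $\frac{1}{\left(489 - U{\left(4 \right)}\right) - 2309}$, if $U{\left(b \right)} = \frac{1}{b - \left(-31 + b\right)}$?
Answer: $- \frac{31}{56421} \approx -0.00054944$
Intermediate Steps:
$U{\left(b \right)} = \frac{1}{31}$
$\frac{1}{\left(489 - U{\left(4 \right)}\right) - 2309} = \frac{1}{\left(489 - \frac{1}{31}\right) - 2309} = \frac{1}{\frac{15158}{31} - 2309} = \frac{1}{- \frac{56421}{31}} = - \frac{31}{56421}$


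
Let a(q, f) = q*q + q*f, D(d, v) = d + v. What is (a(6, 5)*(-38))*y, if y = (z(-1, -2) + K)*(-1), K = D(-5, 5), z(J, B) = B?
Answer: -5016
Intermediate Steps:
a(q, f) = q² + f*q
K = 0 (K = -5 + 5 = 0)
y = 2 (y = (-2 + 0)*(-1) = -2*(-1) = 2)
(a(6, 5)*(-38))*y = ((6*(5 + 6))*(-38))*2 = ((6*11)*(-38))*2 = (66*(-38))*2 = -2508*2 = -5016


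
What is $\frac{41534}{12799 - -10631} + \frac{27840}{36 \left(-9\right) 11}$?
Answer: $- \frac{636697}{105435} \approx -6.0388$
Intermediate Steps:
$\frac{41534}{12799 - -10631} + \frac{27840}{36 \left(-9\right) 11} = \frac{41534}{12799 + 10631} + \frac{27840}{\left(-324\right) 11} = \frac{41534}{23430} + \frac{27840}{-3564} = 41534 \cdot \frac{1}{23430} + 27840 \left(- \frac{1}{3564}\right) = \frac{20767}{11715} - \frac{2320}{297} = - \frac{636697}{105435}$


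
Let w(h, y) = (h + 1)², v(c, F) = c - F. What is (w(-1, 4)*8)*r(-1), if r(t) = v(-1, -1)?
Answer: 0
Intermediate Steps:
r(t) = 0 (r(t) = -1 - 1*(-1) = -1 + 1 = 0)
w(h, y) = (1 + h)²
(w(-1, 4)*8)*r(-1) = ((1 - 1)²*8)*0 = (0²*8)*0 = (0*8)*0 = 0*0 = 0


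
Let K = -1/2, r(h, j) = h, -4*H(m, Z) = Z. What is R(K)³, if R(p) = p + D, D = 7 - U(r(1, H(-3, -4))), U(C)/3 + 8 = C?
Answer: 166375/8 ≈ 20797.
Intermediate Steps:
H(m, Z) = -Z/4
U(C) = -24 + 3*C
D = 28 (D = 7 - (-24 + 3*1) = 7 - (-24 + 3) = 7 - 1*(-21) = 7 + 21 = 28)
K = -½ (K = -1*½ = -½ ≈ -0.50000)
R(p) = 28 + p (R(p) = p + 28 = 28 + p)
R(K)³ = (28 - ½)³ = (55/2)³ = 166375/8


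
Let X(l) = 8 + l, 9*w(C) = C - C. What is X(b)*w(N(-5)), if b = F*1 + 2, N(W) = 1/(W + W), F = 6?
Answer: 0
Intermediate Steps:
N(W) = 1/(2*W)
b = 8 (b = 6*1 + 2 = 6 + 2 = 8)
w(C) = 0 (w(C) = (C - C)/9 = (⅑)*0 = 0)
X(b)*w(N(-5)) = (8 + 8)*0 = 16*0 = 0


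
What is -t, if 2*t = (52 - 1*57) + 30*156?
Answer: -4675/2 ≈ -2337.5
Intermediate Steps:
t = 4675/2 (t = ((52 - 1*57) + 30*156)/2 = ((52 - 57) + 4680)/2 = (-5 + 4680)/2 = (½)*4675 = 4675/2 ≈ 2337.5)
-t = -1*4675/2 = -4675/2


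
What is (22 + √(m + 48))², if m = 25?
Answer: (22 + √73)² ≈ 932.94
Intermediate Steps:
(22 + √(m + 48))² = (22 + √(25 + 48))² = (22 + √73)²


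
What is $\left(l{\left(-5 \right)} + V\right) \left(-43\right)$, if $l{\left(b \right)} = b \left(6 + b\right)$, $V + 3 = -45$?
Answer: $2279$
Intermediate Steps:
$V = -48$ ($V = -3 - 45 = -48$)
$\left(l{\left(-5 \right)} + V\right) \left(-43\right) = \left(- 5 \left(6 - 5\right) - 48\right) \left(-43\right) = \left(\left(-5\right) 1 - 48\right) \left(-43\right) = \left(-5 - 48\right) \left(-43\right) = \left(-53\right) \left(-43\right) = 2279$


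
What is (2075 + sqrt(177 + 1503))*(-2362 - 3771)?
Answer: -12725975 - 24532*sqrt(105) ≈ -1.2977e+7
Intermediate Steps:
(2075 + sqrt(177 + 1503))*(-2362 - 3771) = (2075 + sqrt(1680))*(-6133) = (2075 + 4*sqrt(105))*(-6133) = -12725975 - 24532*sqrt(105)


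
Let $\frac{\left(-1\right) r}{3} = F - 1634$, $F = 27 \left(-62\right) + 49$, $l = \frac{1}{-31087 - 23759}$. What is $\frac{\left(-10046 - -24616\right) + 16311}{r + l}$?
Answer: $\frac{1693699326}{536229341} \approx 3.1585$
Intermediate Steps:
$l = - \frac{1}{54846}$ ($l = \frac{1}{-54846} = - \frac{1}{54846} \approx -1.8233 \cdot 10^{-5}$)
$F = -1625$ ($F = -1674 + 49 = -1625$)
$r = 9777$ ($r = - 3 \left(-1625 - 1634\right) = \left(-3\right) \left(-3259\right) = 9777$)
$\frac{\left(-10046 - -24616\right) + 16311}{r + l} = \frac{\left(-10046 - -24616\right) + 16311}{9777 - \frac{1}{54846}} = \frac{\left(-10046 + 24616\right) + 16311}{\frac{536229341}{54846}} = \left(14570 + 16311\right) \frac{54846}{536229341} = 30881 \cdot \frac{54846}{536229341} = \frac{1693699326}{536229341}$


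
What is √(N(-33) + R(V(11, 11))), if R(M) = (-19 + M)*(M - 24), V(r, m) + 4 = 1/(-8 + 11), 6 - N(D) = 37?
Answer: √5365/3 ≈ 24.415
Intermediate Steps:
N(D) = -31 (N(D) = 6 - 1*37 = 6 - 37 = -31)
V(r, m) = -11/3 (V(r, m) = -4 + 1/(-8 + 11) = -4 + 1/3 = -4 + ⅓ = -11/3)
R(M) = (-24 + M)*(-19 + M) (R(M) = (-19 + M)*(-24 + M) = (-24 + M)*(-19 + M))
√(N(-33) + R(V(11, 11))) = √(-31 + (456 + (-11/3)² - 43*(-11/3))) = √(-31 + (456 + 121/9 + 473/3)) = √(-31 + 5644/9) = √(5365/9) = √5365/3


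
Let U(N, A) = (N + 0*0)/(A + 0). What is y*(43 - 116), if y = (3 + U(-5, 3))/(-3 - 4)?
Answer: 292/21 ≈ 13.905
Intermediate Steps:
U(N, A) = N/A (U(N, A) = (N + 0)/A = N/A)
y = -4/21 (y = (3 - 5/3)/(-3 - 4) = (3 - 5*⅓)/(-7) = (3 - 5/3)*(-⅐) = (4/3)*(-⅐) = -4/21 ≈ -0.19048)
y*(43 - 116) = -4*(43 - 116)/21 = -4/21*(-73) = 292/21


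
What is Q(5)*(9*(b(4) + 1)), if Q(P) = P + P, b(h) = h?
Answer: 450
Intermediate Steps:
Q(P) = 2*P
Q(5)*(9*(b(4) + 1)) = (2*5)*(9*(4 + 1)) = 10*(9*5) = 10*45 = 450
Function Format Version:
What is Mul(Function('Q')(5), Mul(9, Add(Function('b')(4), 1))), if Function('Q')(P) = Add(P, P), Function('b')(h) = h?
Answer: 450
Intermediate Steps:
Function('Q')(P) = Mul(2, P)
Mul(Function('Q')(5), Mul(9, Add(Function('b')(4), 1))) = Mul(Mul(2, 5), Mul(9, Add(4, 1))) = Mul(10, Mul(9, 5)) = Mul(10, 45) = 450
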